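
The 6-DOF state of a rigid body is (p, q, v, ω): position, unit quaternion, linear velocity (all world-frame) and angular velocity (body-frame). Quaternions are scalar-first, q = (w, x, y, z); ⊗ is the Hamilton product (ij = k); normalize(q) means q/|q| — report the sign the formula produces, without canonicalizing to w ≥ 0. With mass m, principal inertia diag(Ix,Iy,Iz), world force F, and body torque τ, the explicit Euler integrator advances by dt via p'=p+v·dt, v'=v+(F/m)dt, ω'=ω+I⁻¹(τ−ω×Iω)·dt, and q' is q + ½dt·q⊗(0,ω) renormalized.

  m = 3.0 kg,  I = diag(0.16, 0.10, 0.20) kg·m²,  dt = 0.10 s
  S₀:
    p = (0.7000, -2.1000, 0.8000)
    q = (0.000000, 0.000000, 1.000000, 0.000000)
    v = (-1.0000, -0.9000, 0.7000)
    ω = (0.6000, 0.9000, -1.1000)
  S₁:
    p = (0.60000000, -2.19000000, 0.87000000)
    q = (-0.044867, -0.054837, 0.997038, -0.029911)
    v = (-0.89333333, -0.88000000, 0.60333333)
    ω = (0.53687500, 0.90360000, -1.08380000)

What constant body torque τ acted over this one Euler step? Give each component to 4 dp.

rate change Δω = (-0.06312500, 0.00360000, 0.01620000)
precession coupling = (-0.0990, 0.0264, -0.0324)
I·α + gyro = (-0.2000, 0.0300, 0.0000)

τ = (-0.2000, 0.0300, 0.0000)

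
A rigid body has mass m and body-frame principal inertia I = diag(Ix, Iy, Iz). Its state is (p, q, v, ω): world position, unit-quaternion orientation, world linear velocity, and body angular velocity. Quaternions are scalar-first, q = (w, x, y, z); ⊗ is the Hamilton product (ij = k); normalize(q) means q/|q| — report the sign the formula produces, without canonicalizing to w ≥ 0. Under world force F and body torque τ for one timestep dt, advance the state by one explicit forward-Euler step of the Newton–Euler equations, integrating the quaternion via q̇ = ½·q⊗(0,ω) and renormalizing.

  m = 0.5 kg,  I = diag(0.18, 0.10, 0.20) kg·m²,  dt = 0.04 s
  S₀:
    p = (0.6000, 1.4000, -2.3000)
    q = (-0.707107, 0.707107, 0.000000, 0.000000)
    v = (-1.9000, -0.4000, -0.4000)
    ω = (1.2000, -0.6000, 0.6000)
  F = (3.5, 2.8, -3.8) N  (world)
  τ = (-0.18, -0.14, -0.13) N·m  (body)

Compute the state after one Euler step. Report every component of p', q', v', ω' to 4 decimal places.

p' = (0.5240, 1.3840, -2.3160)
q' = (-0.7238, 0.6898, 0.0000, -0.0170)
v' = (-1.6200, -0.1760, -0.7040)
ω' = (1.1680, -0.6502, 0.5625)

gyro term ω×Iω = (-0.0360, -0.0144, 0.0576)
α = I⁻¹(τ − ω×Iω) = (-0.8000, -1.2560, -0.9380)
ω + α·dt = (1.1680, -0.6502, 0.5625)
Hamilton product q⊗(0,ω) = (-0.8485284, -0.8485284, 0.0000000, -0.8485284)
q + ½dt·q⊗(0,ω), renormalized = (-0.7238, 0.6898, 0.0000, -0.0170)
p + v·dt = (0.5240, 1.3840, -2.3160)
new velocity v' = (-1.6200, -0.1760, -0.7040)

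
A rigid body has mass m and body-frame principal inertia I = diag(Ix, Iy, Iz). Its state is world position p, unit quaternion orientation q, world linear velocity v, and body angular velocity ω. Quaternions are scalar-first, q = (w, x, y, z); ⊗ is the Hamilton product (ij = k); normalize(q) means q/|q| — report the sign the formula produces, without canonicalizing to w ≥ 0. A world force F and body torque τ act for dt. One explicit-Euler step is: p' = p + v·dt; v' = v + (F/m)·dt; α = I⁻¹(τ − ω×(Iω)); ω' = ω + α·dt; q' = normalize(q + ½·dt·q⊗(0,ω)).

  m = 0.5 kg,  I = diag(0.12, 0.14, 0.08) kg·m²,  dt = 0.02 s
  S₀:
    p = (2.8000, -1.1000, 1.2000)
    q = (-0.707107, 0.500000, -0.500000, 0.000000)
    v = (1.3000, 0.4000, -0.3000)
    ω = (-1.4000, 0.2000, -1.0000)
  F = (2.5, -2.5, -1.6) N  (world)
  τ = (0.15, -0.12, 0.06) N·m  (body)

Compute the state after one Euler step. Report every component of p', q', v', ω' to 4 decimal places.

p' = (2.8260, -1.0920, 1.1940)
q' = (-0.6990, 0.5148, -0.4963, 0.0011)
v' = (1.4000, 0.3000, -0.3640)
ω' = (-1.3770, 0.1749, -0.9836)

ω×(Iω) gyroscopic = (0.0120, 0.0560, -0.0056)
angular accel α = (1.1500, -1.2571, 0.8200)
ω' = ω + α·dt = (-1.3770, 0.1749, -0.9836)
2q̇ = q⊗(0,ω) = (0.8000000, 1.4899498, 0.3585786, 0.1071070)
q' = normalize(q + ½dt·q⊗(0,ω)) = (-0.6990, 0.5148, -0.4963, 0.0011)
linear accel F/m = (5.0000, -5.0000, -3.2000)
p + v·dt = (2.8260, -1.0920, 1.1940)
v' = v + a·dt = (1.4000, 0.3000, -0.3640)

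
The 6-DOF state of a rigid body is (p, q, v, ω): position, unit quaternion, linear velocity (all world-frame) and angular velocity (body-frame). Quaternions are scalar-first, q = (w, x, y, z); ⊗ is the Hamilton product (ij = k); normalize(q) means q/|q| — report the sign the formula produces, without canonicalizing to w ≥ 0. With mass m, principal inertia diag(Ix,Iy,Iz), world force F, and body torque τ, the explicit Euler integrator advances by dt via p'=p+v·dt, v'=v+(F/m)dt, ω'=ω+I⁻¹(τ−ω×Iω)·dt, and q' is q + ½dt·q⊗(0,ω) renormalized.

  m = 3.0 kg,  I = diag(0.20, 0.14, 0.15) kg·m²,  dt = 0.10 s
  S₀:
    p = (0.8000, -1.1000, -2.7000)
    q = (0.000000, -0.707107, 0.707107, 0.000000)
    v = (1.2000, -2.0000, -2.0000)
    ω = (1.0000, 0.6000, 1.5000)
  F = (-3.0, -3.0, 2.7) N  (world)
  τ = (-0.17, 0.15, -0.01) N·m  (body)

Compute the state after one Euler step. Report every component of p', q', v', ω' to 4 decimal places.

p' = (0.9200, -1.3000, -2.9000)
q' = (0.0141, -0.6511, 0.7567, -0.0563)
v' = (1.1000, -2.1000, -1.9100)
ω' = (0.9105, 0.6536, 1.5173)

a = (-1.0000, -1.0000, 0.9000)
p' = p + v·dt = (0.9200, -1.3000, -2.9000)
new velocity v' = (1.1000, -2.1000, -1.9100)
gyro term ω×Iω = (0.0090, 0.0750, -0.0360)
α = I⁻¹(τ − ω×Iω) = (-0.8950, 0.5357, 0.1733)
ω + α·dt = (0.9105, 0.6536, 1.5173)
q⊗(0,ω) = (0.2828428, 1.0606605, 1.0606605, -1.1313712)
q + ½dt·q⊗(0,ω), renormalized = (0.0141, -0.6511, 0.7567, -0.0563)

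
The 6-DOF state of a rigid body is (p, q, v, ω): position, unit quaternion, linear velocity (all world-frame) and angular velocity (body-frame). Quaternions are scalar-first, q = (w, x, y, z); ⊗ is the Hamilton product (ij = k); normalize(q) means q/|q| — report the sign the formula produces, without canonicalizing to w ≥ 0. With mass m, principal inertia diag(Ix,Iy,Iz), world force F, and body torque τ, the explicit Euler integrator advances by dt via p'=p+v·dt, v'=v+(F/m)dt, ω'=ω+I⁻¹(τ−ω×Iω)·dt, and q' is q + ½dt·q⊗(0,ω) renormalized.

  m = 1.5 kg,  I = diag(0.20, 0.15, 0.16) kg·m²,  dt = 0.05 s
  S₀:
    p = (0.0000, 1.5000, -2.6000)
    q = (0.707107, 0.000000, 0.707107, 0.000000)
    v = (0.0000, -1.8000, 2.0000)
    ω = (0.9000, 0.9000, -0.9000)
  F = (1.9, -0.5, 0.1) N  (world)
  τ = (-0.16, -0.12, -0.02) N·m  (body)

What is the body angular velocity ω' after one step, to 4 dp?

ω' = (0.8620, 0.8708, -0.8936)

(τ − ω×Iω)/I = (-0.7595, -0.5840, 0.1281)
ω + α·dt = (0.8620, 0.8708, -0.8936)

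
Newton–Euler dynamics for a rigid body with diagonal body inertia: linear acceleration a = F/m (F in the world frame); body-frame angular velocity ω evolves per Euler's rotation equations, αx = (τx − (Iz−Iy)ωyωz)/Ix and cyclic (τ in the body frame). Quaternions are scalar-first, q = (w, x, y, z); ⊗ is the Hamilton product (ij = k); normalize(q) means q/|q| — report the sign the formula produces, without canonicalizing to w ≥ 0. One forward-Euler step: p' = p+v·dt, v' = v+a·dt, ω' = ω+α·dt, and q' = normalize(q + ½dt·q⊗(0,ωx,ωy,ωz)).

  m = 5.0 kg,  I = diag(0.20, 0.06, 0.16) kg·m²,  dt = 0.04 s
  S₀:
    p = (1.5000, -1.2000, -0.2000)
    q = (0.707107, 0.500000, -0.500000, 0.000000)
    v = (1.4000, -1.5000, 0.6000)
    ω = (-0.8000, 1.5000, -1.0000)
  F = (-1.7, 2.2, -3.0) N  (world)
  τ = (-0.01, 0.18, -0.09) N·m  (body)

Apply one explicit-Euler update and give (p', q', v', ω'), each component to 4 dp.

p' = (1.5560, -1.2600, -0.1760)
q' = (0.7295, 0.4983, -0.4684, -0.0071)
v' = (1.3864, -1.4824, 0.5760)
ω' = (-0.7720, 1.5987, -1.0645)

new position p' = (1.5560, -1.2600, -0.1760)
v + (F/m)dt = (1.3864, -1.4824, 0.5760)
gyro term ω×Iω = (-0.1500, 0.0320, 0.1680)
angular accel α = (0.7000, 2.4667, -1.6125)
ω + α·dt = (-0.7720, 1.5987, -1.0645)
q⊗(0,ω) = (1.1500000, -0.0656856, 1.5606605, -0.3571070)
q + ½dt·q⊗(0,ω), renormalized = (0.7295, 0.4983, -0.4684, -0.0071)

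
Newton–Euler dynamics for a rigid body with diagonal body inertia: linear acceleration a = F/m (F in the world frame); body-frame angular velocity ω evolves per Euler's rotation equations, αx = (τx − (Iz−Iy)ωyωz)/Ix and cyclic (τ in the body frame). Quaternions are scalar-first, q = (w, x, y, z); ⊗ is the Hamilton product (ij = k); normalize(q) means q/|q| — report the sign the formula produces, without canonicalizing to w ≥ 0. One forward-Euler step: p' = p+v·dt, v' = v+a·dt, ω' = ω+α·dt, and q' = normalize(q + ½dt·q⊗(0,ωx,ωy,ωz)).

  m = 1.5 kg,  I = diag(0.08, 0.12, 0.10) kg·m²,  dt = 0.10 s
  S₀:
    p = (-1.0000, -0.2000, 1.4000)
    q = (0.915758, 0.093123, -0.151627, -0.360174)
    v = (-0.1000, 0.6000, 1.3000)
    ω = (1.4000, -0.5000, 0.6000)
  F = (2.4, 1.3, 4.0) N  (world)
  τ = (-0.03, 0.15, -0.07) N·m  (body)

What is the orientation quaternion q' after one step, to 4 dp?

Hamilton product q⊗(0,ω) = (0.0099187, 1.0109980, -1.0179964, 0.7151711)
q + ½dt·q⊗(0,ω), renormalized = (0.9133, 0.1432, -0.2019, -0.3234)

q' = (0.9133, 0.1432, -0.2019, -0.3234)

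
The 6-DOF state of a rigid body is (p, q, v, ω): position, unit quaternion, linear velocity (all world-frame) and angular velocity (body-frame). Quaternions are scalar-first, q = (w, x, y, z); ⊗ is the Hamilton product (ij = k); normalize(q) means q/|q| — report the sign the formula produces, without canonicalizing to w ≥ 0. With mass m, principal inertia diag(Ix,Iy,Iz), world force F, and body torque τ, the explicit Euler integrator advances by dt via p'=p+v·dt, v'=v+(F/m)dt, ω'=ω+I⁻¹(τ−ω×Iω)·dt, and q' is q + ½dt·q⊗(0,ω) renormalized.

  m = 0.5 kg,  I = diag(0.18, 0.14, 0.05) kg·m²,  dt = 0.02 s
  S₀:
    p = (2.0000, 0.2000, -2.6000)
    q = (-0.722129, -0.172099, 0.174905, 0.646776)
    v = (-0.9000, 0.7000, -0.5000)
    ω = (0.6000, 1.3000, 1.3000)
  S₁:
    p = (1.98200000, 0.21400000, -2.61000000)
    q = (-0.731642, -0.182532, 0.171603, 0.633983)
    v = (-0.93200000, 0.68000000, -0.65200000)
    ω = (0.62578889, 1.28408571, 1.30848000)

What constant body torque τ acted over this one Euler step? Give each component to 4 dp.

τ = (0.0800, -0.0100, -0.0100)

ω₁ − ω₀ = (0.02578889, -0.01591429, 0.00848000)
gyro term ω₀×Iω₀ = (-0.1521, 0.1014, -0.0312)
I·α + gyro = (0.0800, -0.0100, -0.0100)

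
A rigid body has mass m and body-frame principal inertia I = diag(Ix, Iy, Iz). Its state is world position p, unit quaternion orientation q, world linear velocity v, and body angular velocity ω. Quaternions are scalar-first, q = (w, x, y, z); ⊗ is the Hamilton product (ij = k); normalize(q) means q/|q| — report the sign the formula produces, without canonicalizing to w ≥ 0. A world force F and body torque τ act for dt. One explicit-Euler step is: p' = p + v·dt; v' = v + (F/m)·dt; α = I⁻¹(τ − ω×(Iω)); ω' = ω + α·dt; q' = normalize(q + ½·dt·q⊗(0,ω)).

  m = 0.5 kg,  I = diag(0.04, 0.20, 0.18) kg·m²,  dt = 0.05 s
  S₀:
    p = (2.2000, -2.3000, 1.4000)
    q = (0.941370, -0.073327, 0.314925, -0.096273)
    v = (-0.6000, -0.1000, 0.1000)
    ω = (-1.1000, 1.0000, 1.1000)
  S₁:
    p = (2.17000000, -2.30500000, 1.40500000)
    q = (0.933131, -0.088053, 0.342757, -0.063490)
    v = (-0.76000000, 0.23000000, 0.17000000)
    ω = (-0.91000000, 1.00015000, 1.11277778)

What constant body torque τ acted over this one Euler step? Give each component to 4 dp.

Δω = ω₁−ω₀ = (0.19000000, 0.00015000, 0.01277778)
ω₀×(Iω₀) = (-0.0220, 0.1694, -0.1760)
I·α + gyro = (0.1300, 0.1700, -0.1300)

τ = (0.1300, 0.1700, -0.1300)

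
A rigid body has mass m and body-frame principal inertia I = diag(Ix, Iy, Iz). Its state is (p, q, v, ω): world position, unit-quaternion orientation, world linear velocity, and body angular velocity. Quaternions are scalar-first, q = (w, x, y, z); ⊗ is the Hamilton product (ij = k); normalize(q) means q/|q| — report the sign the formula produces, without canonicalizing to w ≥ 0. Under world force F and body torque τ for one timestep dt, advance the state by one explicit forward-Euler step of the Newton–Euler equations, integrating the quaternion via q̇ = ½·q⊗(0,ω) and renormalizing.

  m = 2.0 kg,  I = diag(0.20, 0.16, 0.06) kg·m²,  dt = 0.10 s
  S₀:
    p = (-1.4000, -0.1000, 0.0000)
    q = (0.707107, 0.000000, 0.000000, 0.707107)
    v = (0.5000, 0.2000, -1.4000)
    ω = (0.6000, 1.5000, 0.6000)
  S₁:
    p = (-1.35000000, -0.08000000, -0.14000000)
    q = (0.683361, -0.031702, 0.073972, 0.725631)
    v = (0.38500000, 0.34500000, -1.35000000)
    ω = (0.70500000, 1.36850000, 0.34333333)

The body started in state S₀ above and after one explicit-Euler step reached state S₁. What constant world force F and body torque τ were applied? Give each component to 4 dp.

rate change Δω = (0.10500000, -0.13150000, -0.25666667)
gyro term ω₀×Iω₀ = (-0.0900, 0.0504, -0.0360)
applied torque τ = (0.1200, -0.1600, -0.1900)
Δv = v₁−v₀ = (-0.11500000, 0.14500000, 0.05000000)
F = m·Δv/dt = (-2.3000, 2.9000, 1.0000)

F = (-2.3000, 2.9000, 1.0000)
τ = (0.1200, -0.1600, -0.1900)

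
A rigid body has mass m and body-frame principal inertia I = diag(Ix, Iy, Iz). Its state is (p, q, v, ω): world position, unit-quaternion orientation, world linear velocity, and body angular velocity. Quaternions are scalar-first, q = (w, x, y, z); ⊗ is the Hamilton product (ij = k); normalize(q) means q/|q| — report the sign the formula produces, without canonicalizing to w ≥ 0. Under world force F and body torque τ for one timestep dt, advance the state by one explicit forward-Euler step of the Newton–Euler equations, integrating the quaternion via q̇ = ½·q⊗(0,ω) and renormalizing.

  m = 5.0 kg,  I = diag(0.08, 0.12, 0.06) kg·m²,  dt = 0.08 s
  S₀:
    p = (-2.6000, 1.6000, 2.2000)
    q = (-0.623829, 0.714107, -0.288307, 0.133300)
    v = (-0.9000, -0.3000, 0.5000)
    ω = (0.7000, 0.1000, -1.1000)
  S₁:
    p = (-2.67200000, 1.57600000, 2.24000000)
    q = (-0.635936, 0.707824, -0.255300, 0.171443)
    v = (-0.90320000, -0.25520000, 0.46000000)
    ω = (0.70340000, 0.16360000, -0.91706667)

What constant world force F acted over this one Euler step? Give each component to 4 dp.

F = (-0.2000, 2.8000, -2.5000)

velocity change Δv = (-0.00320000, 0.04480000, -0.04000000)
applied force F = (-0.2000, 2.8000, -2.5000)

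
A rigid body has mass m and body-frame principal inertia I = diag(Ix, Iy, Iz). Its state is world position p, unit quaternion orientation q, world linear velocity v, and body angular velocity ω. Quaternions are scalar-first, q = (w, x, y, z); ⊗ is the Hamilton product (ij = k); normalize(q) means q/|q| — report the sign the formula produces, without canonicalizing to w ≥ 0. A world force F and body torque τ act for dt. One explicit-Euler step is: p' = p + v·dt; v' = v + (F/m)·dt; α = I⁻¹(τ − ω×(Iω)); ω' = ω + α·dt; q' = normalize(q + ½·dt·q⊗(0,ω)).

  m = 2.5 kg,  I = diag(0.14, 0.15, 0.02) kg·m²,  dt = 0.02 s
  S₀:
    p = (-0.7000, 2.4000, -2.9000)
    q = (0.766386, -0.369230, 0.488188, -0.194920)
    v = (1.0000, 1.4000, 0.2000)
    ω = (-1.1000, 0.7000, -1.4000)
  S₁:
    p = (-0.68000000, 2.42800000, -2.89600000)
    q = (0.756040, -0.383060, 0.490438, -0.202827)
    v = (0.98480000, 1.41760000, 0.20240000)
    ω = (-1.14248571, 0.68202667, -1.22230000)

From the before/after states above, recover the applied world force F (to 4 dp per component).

F = (-1.9000, 2.2000, 0.3000)

Δv = v₁−v₀ = (-0.01520000, 0.01760000, 0.00240000)
applied force F = (-1.9000, 2.2000, 0.3000)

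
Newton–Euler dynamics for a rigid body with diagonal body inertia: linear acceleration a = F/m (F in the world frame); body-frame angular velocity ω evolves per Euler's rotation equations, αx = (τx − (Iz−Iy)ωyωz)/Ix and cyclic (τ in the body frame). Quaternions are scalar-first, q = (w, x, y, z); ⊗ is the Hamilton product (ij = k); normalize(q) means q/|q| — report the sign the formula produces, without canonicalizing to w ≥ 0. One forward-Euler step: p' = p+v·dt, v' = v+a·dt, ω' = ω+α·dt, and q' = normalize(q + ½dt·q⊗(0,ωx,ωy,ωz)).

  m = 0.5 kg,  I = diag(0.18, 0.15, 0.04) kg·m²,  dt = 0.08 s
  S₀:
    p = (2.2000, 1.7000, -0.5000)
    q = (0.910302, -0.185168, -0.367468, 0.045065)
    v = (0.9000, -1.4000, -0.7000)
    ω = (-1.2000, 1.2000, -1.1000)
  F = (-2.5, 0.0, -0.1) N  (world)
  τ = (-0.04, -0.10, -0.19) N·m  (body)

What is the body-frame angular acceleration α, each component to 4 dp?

α = (-1.0289, -1.8987, -5.8300)

ω×(Iω) gyroscopic = (0.1452, 0.1848, 0.0432)
(τ − ω×Iω)/I = (-1.0289, -1.8987, -5.8300)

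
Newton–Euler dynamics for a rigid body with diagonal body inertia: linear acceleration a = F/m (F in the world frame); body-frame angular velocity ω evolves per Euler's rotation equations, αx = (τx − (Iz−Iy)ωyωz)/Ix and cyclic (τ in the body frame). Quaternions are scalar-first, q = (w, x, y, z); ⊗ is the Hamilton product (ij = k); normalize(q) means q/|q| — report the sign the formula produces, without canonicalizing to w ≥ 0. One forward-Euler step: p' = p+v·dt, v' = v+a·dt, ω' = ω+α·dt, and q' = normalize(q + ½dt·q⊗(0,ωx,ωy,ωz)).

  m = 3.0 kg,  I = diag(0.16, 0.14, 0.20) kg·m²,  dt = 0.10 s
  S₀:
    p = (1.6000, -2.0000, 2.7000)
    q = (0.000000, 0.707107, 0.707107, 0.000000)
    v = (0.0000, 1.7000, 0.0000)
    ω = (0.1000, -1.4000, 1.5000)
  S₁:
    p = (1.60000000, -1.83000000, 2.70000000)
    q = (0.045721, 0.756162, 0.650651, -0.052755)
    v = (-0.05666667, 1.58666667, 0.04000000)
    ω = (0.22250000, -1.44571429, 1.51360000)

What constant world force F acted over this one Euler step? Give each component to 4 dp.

F = (-1.7000, -3.4000, 1.2000)

v₁ − v₀ = (-0.05666667, -0.11333333, 0.04000000)
applied force F = (-1.7000, -3.4000, 1.2000)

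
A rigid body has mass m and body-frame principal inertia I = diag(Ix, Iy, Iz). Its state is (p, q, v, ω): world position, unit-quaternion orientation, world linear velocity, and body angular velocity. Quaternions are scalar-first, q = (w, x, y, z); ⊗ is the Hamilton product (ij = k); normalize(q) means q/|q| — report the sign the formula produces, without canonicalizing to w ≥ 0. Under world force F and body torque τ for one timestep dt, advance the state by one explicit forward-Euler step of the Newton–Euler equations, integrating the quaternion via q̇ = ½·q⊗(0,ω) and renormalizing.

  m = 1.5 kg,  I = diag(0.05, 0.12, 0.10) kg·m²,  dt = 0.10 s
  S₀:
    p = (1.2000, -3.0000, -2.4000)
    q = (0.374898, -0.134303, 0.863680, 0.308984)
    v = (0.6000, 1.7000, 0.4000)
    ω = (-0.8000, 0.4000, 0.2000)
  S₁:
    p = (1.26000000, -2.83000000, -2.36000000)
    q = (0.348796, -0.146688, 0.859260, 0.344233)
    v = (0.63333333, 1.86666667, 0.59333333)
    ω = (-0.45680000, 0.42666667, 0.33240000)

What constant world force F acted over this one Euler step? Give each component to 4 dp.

Δv = v₁−v₀ = (0.03333333, 0.16666667, 0.19333333)
m·(v₁−v₀)/dt = (0.5000, 2.5000, 2.9000)

F = (0.5000, 2.5000, 2.9000)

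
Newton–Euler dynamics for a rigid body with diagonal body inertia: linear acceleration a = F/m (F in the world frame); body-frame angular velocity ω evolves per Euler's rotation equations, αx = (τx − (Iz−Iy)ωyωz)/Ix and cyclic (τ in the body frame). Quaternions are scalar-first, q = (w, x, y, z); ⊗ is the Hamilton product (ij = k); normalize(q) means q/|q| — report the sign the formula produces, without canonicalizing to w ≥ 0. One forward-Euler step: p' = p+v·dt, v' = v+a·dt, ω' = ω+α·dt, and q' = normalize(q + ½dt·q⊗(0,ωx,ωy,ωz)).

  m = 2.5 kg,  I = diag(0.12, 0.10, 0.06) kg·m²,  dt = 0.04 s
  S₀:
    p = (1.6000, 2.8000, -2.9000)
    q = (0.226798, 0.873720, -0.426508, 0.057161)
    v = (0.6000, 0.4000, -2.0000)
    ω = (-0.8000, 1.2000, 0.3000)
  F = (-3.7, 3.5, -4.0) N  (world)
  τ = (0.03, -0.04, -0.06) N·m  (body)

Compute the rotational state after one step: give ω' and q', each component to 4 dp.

(τ − ω×Iω)/I = (0.3700, -0.2560, -1.3200)
ω + α·dt = (-0.7852, 1.1898, 0.2472)
q⊗(0,ω) = (1.1936373, -0.3779840, -0.0356872, 0.7752970)
q + ½dt·q⊗(0,ω), renormalized = (0.2506, 0.8658, -0.4270, 0.0726)

ω' = (-0.7852, 1.1898, 0.2472)
q' = (0.2506, 0.8658, -0.4270, 0.0726)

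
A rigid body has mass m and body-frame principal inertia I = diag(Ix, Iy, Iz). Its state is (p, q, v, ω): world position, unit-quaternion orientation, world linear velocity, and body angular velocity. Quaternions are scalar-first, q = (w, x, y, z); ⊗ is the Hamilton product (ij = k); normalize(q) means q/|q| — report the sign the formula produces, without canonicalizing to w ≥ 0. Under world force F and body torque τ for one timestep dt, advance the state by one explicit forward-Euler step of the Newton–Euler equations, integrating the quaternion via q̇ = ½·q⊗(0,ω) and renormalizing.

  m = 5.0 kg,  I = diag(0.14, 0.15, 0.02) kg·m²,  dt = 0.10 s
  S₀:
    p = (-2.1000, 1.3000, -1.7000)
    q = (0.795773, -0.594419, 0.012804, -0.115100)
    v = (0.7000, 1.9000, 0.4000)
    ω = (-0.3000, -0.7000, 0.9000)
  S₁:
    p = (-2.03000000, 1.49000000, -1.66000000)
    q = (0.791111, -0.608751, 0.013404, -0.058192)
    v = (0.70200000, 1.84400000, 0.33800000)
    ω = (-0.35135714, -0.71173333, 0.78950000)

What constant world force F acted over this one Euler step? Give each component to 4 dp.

v₁ − v₀ = (0.00200000, -0.05600000, -0.06200000)
m·(v₁−v₀)/dt = (0.1000, -2.8000, -3.1000)

F = (0.1000, -2.8000, -3.1000)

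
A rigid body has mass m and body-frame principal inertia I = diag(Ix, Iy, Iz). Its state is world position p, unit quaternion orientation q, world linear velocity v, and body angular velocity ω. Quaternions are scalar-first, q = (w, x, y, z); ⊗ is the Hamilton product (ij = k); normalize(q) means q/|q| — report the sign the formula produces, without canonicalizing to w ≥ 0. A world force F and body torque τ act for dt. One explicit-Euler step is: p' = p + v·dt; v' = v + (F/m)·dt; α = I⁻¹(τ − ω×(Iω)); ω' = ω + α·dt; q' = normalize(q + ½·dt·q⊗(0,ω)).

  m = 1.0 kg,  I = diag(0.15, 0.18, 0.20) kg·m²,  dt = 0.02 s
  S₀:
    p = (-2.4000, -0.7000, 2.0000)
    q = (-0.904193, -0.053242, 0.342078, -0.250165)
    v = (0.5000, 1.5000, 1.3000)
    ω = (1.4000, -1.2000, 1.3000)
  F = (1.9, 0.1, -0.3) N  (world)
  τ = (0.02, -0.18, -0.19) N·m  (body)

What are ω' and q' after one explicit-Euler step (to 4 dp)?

ω' = (1.4068, -1.2099, 1.2860)
q' = (-0.8959, -0.0644, 0.3500, -0.2660)

gyro term ω×Iω = (-0.0312, -0.0910, -0.0504)
angular accel α = (0.3413, -0.4944, -0.6980)
ω' = ω + α·dt = (1.4068, -1.2099, 1.2860)
Hamilton product q⊗(0,ω) = (0.8102469, -1.1213668, 0.8040152, -1.5904697)
q' = normalize(q + ½dt·q⊗(0,ω)) = (-0.8959, -0.0644, 0.3500, -0.2660)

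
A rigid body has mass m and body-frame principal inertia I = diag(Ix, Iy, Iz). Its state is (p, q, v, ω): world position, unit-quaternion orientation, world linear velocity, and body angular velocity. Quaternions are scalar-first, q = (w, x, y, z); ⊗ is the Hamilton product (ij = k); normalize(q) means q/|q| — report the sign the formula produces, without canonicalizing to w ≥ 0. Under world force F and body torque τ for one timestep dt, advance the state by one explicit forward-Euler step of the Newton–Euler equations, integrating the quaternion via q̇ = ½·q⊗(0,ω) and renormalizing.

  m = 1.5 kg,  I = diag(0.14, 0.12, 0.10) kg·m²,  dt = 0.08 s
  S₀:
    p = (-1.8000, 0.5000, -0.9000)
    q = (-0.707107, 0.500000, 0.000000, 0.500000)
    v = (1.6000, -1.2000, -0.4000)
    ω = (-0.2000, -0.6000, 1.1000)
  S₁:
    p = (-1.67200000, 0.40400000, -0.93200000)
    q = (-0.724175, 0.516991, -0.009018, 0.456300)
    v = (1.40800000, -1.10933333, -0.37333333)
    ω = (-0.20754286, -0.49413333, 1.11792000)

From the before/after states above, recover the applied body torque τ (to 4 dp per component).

rate change Δω = (-0.00754286, 0.10586667, 0.01792000)
τ = I·(Δω/dt) + ω₀×(Iω₀) = (0.0000, 0.1500, 0.0200)

τ = (0.0000, 0.1500, 0.0200)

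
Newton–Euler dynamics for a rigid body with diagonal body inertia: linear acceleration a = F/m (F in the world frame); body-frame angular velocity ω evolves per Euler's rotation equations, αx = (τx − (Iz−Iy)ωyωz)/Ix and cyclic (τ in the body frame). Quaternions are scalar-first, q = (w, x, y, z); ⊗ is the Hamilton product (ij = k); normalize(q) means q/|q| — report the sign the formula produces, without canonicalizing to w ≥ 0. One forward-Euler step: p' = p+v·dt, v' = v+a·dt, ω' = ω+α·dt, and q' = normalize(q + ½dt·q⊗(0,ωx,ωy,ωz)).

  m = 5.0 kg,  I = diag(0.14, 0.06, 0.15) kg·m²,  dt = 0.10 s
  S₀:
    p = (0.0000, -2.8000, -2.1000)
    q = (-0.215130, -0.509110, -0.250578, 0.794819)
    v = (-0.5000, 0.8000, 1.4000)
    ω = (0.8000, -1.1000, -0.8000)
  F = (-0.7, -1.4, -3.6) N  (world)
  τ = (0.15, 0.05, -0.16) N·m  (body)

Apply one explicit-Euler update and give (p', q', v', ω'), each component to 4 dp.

p' = (-0.0500, -2.7200, -1.9600)
q' = (-0.1762, -0.4625, -0.2266, 0.8388)
v' = (-0.5140, 0.7720, 1.3280)
ω' = (0.8506, -1.0273, -0.9536)

precession coupling ω×(Iω) = (0.0792, 0.0064, 0.0704)
α = I⁻¹(τ − ω×Iω) = (0.5057, 0.7267, -1.5360)
ω + α·dt = (0.8506, -1.0273, -0.9536)
Hamilton product q⊗(0,ω) = (0.7675074, 0.9026593, 0.4652102, 0.9325874)
updated quaternion q' = (-0.1762, -0.4625, -0.2266, 0.8388)
p' = p + v·dt = (-0.0500, -2.7200, -1.9600)
v + (F/m)dt = (-0.5140, 0.7720, 1.3280)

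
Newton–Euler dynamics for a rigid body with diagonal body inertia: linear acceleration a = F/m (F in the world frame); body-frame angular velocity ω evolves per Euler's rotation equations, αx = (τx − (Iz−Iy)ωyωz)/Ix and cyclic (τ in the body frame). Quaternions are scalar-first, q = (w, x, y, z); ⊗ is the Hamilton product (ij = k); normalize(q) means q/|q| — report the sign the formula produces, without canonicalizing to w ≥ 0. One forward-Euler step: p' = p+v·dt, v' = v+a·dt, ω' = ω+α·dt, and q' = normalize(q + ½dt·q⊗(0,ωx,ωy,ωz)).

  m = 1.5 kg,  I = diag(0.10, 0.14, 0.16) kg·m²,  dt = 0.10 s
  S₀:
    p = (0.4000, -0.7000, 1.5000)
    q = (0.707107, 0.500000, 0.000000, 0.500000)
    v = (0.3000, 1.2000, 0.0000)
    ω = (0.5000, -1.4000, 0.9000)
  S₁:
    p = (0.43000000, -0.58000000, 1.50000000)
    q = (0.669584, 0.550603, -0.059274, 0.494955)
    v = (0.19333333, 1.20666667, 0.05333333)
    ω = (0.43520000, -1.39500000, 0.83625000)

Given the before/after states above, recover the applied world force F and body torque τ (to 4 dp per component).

F = (-1.6000, 0.1000, 0.8000)
τ = (-0.0900, -0.0200, -0.1300)

rate change Δω = (-0.06480000, 0.00500000, -0.06375000)
gyro term ω₀×Iω₀ = (-0.0252, -0.0270, -0.0280)
I·α + gyro = (-0.0900, -0.0200, -0.1300)
Δv = v₁−v₀ = (-0.10666667, 0.00666667, 0.05333333)
applied force F = (-1.6000, 0.1000, 0.8000)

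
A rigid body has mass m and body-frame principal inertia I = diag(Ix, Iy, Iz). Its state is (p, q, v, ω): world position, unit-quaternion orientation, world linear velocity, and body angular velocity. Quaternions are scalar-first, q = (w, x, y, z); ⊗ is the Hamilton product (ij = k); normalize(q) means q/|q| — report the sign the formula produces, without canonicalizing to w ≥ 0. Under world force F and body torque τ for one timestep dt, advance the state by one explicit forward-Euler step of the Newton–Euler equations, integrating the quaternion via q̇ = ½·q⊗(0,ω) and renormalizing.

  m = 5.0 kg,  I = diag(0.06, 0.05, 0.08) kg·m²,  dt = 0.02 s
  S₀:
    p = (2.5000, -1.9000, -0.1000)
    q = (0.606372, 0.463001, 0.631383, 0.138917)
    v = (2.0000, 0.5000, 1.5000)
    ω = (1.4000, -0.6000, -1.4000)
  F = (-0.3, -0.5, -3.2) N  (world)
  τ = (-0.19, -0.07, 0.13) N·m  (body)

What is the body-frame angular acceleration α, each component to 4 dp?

α = (-3.5867, -2.1840, 1.5200)

precession coupling ω×(Iω) = (0.0252, 0.0392, 0.0084)
(τ − ω×Iω)/I = (-3.5867, -2.1840, 1.5200)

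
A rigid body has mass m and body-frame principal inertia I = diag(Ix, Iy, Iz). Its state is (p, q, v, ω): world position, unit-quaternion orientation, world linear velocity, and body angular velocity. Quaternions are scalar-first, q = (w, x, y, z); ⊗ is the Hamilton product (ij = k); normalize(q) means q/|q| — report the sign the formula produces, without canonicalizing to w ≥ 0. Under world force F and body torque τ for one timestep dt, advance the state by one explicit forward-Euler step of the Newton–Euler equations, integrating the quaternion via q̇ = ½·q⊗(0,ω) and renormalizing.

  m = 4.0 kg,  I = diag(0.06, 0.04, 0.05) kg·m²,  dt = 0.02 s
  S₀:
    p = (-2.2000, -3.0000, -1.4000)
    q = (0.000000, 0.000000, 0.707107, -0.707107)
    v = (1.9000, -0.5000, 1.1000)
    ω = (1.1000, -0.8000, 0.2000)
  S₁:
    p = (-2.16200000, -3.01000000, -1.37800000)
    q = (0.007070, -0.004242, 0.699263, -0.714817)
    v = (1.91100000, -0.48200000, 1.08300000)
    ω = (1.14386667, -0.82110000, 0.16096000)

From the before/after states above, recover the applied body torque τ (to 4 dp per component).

τ = (0.1300, -0.0400, -0.0800)

ω₁ − ω₀ = (0.04386667, -0.02110000, -0.03904000)
applied torque τ = (0.1300, -0.0400, -0.0800)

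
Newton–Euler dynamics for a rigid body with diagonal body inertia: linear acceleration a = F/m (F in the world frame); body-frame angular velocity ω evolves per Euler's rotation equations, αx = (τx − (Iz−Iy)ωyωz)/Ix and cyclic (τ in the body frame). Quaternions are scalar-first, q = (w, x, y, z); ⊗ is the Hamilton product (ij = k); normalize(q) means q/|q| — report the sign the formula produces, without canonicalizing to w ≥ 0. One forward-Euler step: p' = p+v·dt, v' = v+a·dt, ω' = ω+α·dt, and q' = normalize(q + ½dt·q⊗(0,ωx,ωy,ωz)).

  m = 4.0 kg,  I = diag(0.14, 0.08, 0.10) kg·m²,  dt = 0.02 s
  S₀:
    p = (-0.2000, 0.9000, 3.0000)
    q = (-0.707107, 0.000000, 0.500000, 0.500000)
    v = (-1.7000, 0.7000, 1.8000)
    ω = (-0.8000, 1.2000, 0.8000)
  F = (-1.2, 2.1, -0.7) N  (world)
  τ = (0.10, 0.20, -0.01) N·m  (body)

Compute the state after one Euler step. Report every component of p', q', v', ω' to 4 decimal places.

a = F/m = (-0.3000, 0.5250, -0.1750)
p' = p + v·dt = (-0.2340, 0.9140, 3.0360)
v + (F/m)dt = (-1.7060, 0.7105, 1.7965)
(τ − ω×Iω)/I = (0.5771, 2.8200, -0.6760)
ω' = ω + α·dt = (-0.7885, 1.2564, 0.7865)
2q̇ = q⊗(0,ω) = (-1.0000000, 0.3656856, -1.2485284, -0.1656856)
q + ½dt·q⊗(0,ω), renormalized = (-0.7170, 0.0037, 0.4874, 0.4983)

p' = (-0.2340, 0.9140, 3.0360)
q' = (-0.7170, 0.0037, 0.4874, 0.4983)
v' = (-1.7060, 0.7105, 1.7965)
ω' = (-0.7885, 1.2564, 0.7865)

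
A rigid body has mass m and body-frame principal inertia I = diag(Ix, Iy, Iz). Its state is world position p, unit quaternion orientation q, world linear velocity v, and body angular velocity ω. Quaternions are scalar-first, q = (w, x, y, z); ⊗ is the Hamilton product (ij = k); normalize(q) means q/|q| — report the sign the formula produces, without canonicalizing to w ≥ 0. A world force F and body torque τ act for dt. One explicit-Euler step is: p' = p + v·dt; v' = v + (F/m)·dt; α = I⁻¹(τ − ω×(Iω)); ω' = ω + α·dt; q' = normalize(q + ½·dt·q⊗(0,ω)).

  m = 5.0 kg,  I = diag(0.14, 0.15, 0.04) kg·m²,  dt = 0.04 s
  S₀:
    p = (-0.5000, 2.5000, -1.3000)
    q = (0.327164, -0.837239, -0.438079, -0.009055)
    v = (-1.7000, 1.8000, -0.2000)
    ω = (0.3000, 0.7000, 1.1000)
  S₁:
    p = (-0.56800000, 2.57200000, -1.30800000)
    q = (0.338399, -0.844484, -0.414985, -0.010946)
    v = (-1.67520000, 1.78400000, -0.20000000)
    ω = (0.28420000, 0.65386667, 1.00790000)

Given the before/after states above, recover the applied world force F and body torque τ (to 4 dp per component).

F = (3.1000, -2.0000, 0.0000)
τ = (-0.1400, -0.1400, -0.0900)

velocity change Δv = (0.02480000, -0.01600000, 0.00000000)
applied force F = (3.1000, -2.0000, 0.0000)
rate change Δω = (-0.01580000, -0.04613333, -0.09210000)
precession coupling = (-0.0847, 0.0330, 0.0021)
applied torque τ = (-0.1400, -0.1400, -0.0900)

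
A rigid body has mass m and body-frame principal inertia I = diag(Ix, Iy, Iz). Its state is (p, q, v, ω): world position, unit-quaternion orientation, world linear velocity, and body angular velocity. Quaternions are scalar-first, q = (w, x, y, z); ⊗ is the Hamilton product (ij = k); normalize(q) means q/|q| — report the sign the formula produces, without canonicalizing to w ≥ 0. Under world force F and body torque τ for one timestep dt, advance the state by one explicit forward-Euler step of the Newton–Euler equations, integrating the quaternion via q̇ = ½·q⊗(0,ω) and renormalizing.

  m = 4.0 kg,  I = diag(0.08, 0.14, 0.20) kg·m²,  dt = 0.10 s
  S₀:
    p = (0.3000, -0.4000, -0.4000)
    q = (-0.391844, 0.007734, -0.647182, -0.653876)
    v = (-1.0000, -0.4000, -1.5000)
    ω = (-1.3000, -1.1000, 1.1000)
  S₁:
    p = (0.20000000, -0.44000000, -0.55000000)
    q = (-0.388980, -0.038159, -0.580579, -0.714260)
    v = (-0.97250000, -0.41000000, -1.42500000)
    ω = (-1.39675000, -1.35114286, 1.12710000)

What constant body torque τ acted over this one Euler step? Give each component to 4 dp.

Δω = ω₁−ω₀ = (-0.09675000, -0.25114286, 0.02710000)
precession coupling = (-0.0726, 0.1716, 0.0858)
applied torque τ = (-0.1500, -0.1800, 0.1400)

τ = (-0.1500, -0.1800, 0.1400)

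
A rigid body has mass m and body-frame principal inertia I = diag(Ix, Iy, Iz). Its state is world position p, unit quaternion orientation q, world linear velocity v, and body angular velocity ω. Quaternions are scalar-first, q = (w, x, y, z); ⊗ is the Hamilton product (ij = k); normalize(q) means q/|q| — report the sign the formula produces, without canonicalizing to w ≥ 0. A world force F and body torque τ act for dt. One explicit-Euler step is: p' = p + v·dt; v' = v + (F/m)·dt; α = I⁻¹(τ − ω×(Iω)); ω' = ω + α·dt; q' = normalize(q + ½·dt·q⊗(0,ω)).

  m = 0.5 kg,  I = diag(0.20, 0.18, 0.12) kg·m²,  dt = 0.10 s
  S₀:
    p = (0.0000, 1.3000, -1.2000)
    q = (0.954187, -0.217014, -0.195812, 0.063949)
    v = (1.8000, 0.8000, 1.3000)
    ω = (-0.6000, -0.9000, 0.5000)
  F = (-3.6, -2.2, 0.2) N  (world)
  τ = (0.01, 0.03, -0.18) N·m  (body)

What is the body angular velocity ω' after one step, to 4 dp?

ω×(Iω) gyroscopic = (0.0270, -0.0240, -0.0108)
α = I⁻¹(τ − ω×Iω) = (-0.0850, 0.3000, -1.4100)
ω + α·dt = (-0.6085, -0.8700, 0.3590)

ω' = (-0.6085, -0.8700, 0.3590)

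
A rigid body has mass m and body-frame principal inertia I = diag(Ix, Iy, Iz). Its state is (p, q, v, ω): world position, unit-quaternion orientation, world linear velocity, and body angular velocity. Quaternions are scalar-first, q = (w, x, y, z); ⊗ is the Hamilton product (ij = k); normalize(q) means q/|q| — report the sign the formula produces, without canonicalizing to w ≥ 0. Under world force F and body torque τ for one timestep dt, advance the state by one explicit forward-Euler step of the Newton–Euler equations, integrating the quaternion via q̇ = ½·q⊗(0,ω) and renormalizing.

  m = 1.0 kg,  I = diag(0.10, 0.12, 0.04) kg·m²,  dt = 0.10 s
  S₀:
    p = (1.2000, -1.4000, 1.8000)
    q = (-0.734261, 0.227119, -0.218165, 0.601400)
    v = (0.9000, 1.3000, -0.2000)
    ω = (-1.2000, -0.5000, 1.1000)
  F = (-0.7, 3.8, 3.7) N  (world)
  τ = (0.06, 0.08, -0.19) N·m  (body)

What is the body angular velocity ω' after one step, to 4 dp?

ω' = (-1.1840, -0.3673, 0.5950)

gyro term ω×Iω = (0.0440, -0.0792, 0.0120)
α = I⁻¹(τ − ω×Iω) = (0.1600, 1.3267, -5.0500)
ω' = ω + α·dt = (-1.1840, -0.3673, 0.5950)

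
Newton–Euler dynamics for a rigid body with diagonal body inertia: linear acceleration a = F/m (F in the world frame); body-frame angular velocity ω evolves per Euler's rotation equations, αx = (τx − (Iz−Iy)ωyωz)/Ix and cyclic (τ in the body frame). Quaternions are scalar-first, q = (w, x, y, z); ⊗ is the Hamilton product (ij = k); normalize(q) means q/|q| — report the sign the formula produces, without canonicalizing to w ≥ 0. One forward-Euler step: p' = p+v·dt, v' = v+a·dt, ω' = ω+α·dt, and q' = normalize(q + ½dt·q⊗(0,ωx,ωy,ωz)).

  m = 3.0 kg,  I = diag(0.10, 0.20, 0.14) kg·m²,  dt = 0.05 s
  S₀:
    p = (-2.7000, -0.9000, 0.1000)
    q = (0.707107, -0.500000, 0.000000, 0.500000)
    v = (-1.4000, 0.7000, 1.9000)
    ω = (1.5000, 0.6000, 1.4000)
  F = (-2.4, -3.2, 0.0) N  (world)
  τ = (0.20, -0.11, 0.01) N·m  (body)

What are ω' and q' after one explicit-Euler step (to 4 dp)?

(τ − ω×Iω)/I = (2.5040, -0.1300, -0.5714)
new body rate ω' = (1.6252, 0.5935, 1.3714)
2q̇ = q⊗(0,ω) = (0.0500000, 0.7606605, 1.8742642, 0.6899498)
q + ½dt·q⊗(0,ω), renormalized = (0.7073, -0.4803, 0.0468, 0.5165)

ω' = (1.6252, 0.5935, 1.3714)
q' = (0.7073, -0.4803, 0.0468, 0.5165)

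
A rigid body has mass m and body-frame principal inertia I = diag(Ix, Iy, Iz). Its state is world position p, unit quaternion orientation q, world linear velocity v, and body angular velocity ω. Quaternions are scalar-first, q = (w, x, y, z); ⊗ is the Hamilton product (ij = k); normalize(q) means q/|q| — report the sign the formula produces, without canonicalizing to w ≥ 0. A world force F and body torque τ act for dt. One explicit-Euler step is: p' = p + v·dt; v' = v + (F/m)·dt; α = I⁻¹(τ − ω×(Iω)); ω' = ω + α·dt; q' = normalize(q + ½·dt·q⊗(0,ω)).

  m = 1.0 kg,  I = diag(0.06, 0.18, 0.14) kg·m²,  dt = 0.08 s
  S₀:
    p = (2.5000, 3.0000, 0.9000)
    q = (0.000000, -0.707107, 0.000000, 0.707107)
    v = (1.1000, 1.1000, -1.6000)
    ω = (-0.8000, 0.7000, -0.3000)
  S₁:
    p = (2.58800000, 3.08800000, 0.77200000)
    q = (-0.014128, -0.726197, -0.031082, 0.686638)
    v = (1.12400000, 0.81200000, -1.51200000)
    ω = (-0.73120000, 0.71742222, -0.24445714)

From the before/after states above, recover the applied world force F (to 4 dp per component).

Δv = v₁−v₀ = (0.02400000, -0.28800000, 0.08800000)
m·(v₁−v₀)/dt = (0.3000, -3.6000, 1.1000)

F = (0.3000, -3.6000, 1.1000)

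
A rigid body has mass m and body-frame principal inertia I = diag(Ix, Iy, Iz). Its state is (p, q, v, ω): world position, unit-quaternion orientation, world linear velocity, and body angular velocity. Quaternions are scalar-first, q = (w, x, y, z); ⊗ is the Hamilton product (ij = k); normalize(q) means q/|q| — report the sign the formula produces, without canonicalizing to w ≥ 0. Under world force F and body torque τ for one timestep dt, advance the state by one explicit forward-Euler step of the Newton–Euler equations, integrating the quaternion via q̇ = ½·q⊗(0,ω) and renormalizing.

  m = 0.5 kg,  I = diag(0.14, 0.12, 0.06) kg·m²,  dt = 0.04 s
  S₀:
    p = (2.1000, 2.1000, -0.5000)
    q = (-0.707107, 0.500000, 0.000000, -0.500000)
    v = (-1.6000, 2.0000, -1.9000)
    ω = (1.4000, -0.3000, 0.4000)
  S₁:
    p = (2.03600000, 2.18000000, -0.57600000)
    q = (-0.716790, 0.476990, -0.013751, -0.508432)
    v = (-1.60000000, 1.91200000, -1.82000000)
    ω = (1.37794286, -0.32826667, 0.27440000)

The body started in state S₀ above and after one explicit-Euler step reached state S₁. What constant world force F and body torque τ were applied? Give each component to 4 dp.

Δω = ω₁−ω₀ = (-0.02205714, -0.02826667, -0.12560000)
I·α + gyro = (-0.0700, -0.0400, -0.1800)
velocity change Δv = (0.00000000, -0.08800000, 0.08000000)
m·(v₁−v₀)/dt = (0.0000, -1.1000, 1.0000)

F = (0.0000, -1.1000, 1.0000)
τ = (-0.0700, -0.0400, -0.1800)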